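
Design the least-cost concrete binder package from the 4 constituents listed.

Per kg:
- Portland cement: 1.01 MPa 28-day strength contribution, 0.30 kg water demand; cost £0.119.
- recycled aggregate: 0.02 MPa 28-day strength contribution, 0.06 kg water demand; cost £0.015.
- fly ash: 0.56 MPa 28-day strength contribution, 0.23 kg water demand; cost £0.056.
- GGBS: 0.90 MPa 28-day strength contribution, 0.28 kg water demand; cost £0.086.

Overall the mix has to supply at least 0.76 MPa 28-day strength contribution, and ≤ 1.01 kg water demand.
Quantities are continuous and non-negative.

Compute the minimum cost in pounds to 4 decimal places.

£0.0726

Set it up as a linear program. Let x1 = kg of Portland cement, x2 = kg of recycled aggregate, x3 = kg of fly ash, x4 = kg of GGBS.
Minimise 0.119x1 + 0.015x2 + 0.056x3 + 0.086x4 with:
  1.01x1 + 0.02x2 + 0.56x3 + 0.9x4 ≥ 0.76   (28-day strength contribution)
  0.3x1 + 0.06x2 + 0.23x3 + 0.28x4 ≤ 1.01   (water demand)
  x1, x2, x3, x4 ≥ 0.
The minimum-cost mix takes nothing from Portland cement, recycled aggregate, fly ash — only GGBS. The 28-day strength contribution requirement is met with equality.
So GGBS = 0.8444 kg.
Cost = 0.086·0.8444 = 0.072618.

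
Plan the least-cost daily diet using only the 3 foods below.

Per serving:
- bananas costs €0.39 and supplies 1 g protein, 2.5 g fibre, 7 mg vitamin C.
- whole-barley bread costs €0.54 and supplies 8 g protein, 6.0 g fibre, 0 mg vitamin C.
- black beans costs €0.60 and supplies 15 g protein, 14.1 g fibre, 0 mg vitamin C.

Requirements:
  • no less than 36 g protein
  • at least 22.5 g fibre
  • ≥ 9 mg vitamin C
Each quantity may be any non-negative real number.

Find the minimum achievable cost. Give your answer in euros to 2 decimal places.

€1.89

Let x1 = servings of bananas, x2 = servings of whole-barley bread, x3 = servings of black beans.
Minimize 0.39x1 + 0.54x2 + 0.6x3 s.t.:
  1x1 + 8x2 + 15x3 ≥ 36   (protein)
  2.5x1 + 6x2 + 14.1x3 ≥ 22.5   (fibre)
  7x1 ≥ 9   (vitamin C)
  x1, x2, x3 ≥ 0.
The optimal basis is {bananas, black beans}; whole-barley bread drops out. Binding constraints: protein and vitamin C.
Optimal quantities: bananas = 1.286 servings, black beans = 2.314 servings.
Total cost: 0.39·1.286 + 0.6·2.314 = 1.8899.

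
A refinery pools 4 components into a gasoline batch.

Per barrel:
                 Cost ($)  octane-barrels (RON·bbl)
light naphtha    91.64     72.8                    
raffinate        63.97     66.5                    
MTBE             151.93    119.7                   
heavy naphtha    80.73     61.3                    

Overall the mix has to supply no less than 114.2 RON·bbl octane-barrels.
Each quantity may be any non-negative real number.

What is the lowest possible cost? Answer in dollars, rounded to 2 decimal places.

Set it up as a linear program. Let x1 = barrels of light naphtha, x2 = barrels of raffinate, x3 = barrels of MTBE, x4 = barrels of heavy naphtha.
min 91.64x1 + 63.97x2 + 151.93x3 + 80.73x4 subject to:
  72.8x1 + 66.5x2 + 119.7x3 + 61.3x4 ≥ 114.2   (octane-barrels)
  x1, x2, x3, x4 ≥ 0.
The optimal basis is {raffinate}; light naphtha, MTBE, heavy naphtha drop out. Binding constraint: octane-barrels.
Solving gives x2 = 1.7173.
Cost = 63.97·1.7173 = 109.8557.

$109.86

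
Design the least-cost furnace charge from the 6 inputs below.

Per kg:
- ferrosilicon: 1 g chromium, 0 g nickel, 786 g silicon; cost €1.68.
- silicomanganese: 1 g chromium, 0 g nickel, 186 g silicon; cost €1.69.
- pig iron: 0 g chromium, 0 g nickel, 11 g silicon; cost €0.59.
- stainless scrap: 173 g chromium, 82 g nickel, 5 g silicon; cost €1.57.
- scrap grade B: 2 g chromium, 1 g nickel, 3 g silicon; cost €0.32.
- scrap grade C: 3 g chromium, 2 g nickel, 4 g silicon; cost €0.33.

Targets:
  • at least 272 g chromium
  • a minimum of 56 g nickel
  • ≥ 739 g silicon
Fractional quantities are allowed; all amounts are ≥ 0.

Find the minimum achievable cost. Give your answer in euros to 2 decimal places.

Set it up as a linear program. Let x1 = kg of ferrosilicon, x2 = kg of silicomanganese, x3 = kg of pig iron, x4 = kg of stainless scrap, x5 = kg of scrap grade B, x6 = kg of scrap grade C.
Minimize 1.68x1 + 1.69x2 + 0.59x3 + 1.57x4 + 0.32x5 + 0.33x6 with:
  1x1 + 1x2 + 173x4 + 2x5 + 3x6 ≥ 272   (chromium)
  82x4 + 1x5 + 2x6 ≥ 56   (nickel)
  786x1 + 186x2 + 11x3 + 5x4 + 3x5 + 4x6 ≥ 739   (silicon)
  x1, x2, x3, x4, x5, x6 ≥ 0.
The optimal basis is {ferrosilicon, stainless scrap}; silicomanganese, pig iron, scrap grade B, scrap grade C drop out. Binding constraints: chromium and silicon.
Optimal quantities: ferrosilicon = 0.9302 kg, stainless scrap = 1.567 kg.
Objective = 1.68·0.9302 + 1.57·1.567 = 4.0229.

€4.02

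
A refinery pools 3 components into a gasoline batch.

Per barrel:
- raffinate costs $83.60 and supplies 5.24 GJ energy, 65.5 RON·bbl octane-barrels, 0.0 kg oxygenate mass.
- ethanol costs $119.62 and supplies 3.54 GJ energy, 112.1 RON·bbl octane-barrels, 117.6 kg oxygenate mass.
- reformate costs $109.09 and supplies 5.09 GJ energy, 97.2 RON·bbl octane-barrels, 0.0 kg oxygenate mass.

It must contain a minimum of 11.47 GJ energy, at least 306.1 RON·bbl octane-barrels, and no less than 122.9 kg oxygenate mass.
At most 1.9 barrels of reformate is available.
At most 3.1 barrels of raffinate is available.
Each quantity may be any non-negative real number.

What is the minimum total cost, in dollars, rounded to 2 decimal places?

$331.43

This is a linear program. Let x1 = barrels of raffinate, x2 = barrels of ethanol, x3 = barrels of reformate.
Minimize 83.6x1 + 119.62x2 + 109.09x3 subject to:
  5.24x1 + 3.54x2 + 5.09x3 ≥ 11.47   (energy)
  65.5x1 + 112.1x2 + 97.2x3 ≥ 306.1   (octane-barrels)
  117.6x2 ≥ 122.9   (oxygenate mass)
  x3 ≤ 1.9
  x1 ≤ 3.1
  x1, x2, x3 ≥ 0.
The optimal basis is {ethanol, reformate}; raffinate drops out. The energy and octane-barrels requirements are met with equality.
So ethanol = 1.9566 barrels, reformate = 0.89268 barrels.
Objective = 119.62·1.9566 + 109.09·0.89268 = 331.4310.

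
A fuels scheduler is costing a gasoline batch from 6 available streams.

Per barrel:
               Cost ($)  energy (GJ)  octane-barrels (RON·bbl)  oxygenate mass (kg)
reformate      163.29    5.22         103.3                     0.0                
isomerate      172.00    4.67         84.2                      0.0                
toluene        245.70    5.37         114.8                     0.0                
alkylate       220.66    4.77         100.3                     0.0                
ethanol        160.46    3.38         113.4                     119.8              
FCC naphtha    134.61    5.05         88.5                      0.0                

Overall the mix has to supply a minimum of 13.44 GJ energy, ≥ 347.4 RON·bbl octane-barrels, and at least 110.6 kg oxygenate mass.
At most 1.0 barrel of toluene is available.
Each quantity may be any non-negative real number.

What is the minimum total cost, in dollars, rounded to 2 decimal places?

$503.57

Set it up as a linear program. Let x1 = barrels of reformate, x2 = barrels of isomerate, x3 = barrels of toluene, x4 = barrels of alkylate, x5 = barrels of ethanol, x6 = barrels of FCC naphtha.
min 163.29x1 + 172x2 + 245.7x3 + 220.66x4 + 160.46x5 + 134.61x6 with:
  5.22x1 + 4.67x2 + 5.37x3 + 4.77x4 + 3.38x5 + 5.05x6 ≥ 13.44   (energy)
  103.3x1 + 84.2x2 + 114.8x3 + 100.3x4 + 113.4x5 + 88.5x6 ≥ 347.4   (octane-barrels)
  119.8x5 ≥ 110.6   (oxygenate mass)
  x3 ≤ 1
  x1, x2, x3, x4, x5, x6 ≥ 0.
At the optimum only ethanol, FCC naphtha are positive (reformate, isomerate, toluene, alkylate = 0). Binding constraints: energy and octane-barrels.
That vertex is x5 = 2.06526, x6 = 1.2791.
Cost = 160.46·2.06526 + 134.61·1.2791 = 503.5713.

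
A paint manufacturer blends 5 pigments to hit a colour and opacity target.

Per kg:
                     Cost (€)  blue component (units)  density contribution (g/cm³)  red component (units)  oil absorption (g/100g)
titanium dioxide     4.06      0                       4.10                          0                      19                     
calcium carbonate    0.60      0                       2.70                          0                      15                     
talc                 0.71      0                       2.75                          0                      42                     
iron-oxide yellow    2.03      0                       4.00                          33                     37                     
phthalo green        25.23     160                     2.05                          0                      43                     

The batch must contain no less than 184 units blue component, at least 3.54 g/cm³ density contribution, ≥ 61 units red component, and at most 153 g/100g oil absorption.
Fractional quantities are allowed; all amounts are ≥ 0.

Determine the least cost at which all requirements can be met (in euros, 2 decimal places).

€32.77

This is a linear program. Let x1 = kg of titanium dioxide, x2 = kg of calcium carbonate, x3 = kg of talc, x4 = kg of iron-oxide yellow, x5 = kg of phthalo green.
Minimise 4.06x1 + 0.6x2 + 0.71x3 + 2.03x4 + 25.23x5 s.t.:
  160x5 ≥ 184   (blue component)
  4.1x1 + 2.7x2 + 2.75x3 + 4x4 + 2.05x5 ≥ 3.54   (density contribution)
  33x4 ≥ 61   (red component)
  19x1 + 15x2 + 42x3 + 37x4 + 43x5 ≤ 153   (oil absorption)
  x1, x2, x3, x4, x5 ≥ 0.
At the optimum only iron-oxide yellow, phthalo green are positive (titanium dioxide, calcium carbonate, talc = 0). The blue component and red component requirements are met with equality.
So iron-oxide yellow = 1.848 kg, phthalo green = 1.15 kg.
Cost = 2.03·1.848 + 25.23·1.15 = 32.7659.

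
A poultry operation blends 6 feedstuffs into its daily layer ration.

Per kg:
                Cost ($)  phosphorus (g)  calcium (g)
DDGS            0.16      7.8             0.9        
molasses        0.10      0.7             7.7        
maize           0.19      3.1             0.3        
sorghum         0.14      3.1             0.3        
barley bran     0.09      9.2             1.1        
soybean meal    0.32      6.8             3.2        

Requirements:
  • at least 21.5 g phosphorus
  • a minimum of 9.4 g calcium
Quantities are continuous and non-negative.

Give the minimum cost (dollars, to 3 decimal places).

Let x1 = kg of DDGS, x2 = kg of molasses, x3 = kg of maize, x4 = kg of sorghum, x5 = kg of barley bran, x6 = kg of soybean meal.
Minimise 0.16x1 + 0.1x2 + 0.19x3 + 0.14x4 + 0.09x5 + 0.32x6 s.t.:
  7.8x1 + 0.7x2 + 3.1x3 + 3.1x4 + 9.2x5 + 6.8x6 ≥ 21.5   (phosphorus)
  0.9x1 + 7.7x2 + 0.3x3 + 0.3x4 + 1.1x5 + 3.2x6 ≥ 9.4   (calcium)
  x1, x2, x3, x4, x5, x6 ≥ 0.
The minimum-cost mix takes nothing from DDGS, maize, sorghum, soybean meal — only molasses, barley bran. The phosphorus and calcium requirements are met with equality.
That vertex is x2 = 0.8967, x5 = 2.269.
Objective = 0.1·0.8967 + 0.09·2.269 = 0.29388.

$0.294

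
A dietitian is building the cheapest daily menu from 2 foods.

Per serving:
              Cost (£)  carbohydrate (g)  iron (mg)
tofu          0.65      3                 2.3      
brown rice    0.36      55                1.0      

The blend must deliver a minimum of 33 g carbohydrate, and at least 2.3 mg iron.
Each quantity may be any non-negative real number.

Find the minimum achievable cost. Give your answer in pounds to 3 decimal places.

£0.693

Let x1 = servings of tofu, x2 = servings of brown rice.
Minimize 0.65x1 + 0.36x2 s.t.:
  3x1 + 55x2 ≥ 33   (carbohydrate)
  2.3x1 + 1x2 ≥ 2.3   (iron)
  x1, x2 ≥ 0.
Both inputs are positive at the optimum. The carbohydrate and iron requirements are met with equality.
That vertex is x1 = 0.7571, x2 = 0.5587.
Objective = 0.65·0.7571 + 0.36·0.5587 = 0.69325.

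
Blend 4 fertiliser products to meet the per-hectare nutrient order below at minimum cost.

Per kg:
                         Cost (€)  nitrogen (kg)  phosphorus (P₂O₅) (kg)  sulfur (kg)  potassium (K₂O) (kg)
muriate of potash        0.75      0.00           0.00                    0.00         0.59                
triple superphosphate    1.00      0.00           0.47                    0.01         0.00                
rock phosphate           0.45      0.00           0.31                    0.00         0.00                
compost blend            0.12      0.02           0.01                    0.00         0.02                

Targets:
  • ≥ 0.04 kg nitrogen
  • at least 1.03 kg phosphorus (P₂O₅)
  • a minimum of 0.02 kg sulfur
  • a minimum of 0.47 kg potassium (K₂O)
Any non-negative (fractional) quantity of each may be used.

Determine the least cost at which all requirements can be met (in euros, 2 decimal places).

€2.89

Let x1 = kg of muriate of potash, x2 = kg of triple superphosphate, x3 = kg of rock phosphate, x4 = kg of compost blend.
min 0.75x1 + 1x2 + 0.45x3 + 0.12x4 with:
  0.02x4 ≥ 0.04   (nitrogen)
  0.47x2 + 0.31x3 + 0.01x4 ≥ 1.03   (phosphorus (P₂O₅))
  0.01x2 ≥ 0.02   (sulfur)
  0.59x1 + 0.02x4 ≥ 0.47   (potassium (K₂O))
  x1, x2, x3, x4 ≥ 0.
All 4 inputs are positive at the optimum. There the nitrogen, phosphorus (P₂O₅), sulfur, potassium (K₂O) constraints are tight.
That vertex is x1 = 0.7288, x2 = 2, x3 = 0.2258, x4 = 2.
Total cost: 0.75·0.7288 + 1·2 + 0.45·0.2258 + 0.12·2 = 2.8882.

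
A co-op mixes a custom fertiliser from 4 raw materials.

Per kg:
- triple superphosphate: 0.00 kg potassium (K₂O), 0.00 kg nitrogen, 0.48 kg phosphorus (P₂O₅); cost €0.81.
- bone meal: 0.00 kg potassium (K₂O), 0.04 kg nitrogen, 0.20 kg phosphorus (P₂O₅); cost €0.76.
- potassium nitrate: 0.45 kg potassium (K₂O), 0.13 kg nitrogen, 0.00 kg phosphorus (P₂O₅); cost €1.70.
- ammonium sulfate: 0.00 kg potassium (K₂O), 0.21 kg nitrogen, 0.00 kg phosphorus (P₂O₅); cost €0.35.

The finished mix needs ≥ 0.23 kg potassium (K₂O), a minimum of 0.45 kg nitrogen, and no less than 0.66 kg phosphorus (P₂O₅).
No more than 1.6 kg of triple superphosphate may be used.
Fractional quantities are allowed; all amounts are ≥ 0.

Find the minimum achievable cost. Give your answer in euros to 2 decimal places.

€2.62

Let x1 = kg of triple superphosphate, x2 = kg of bone meal, x3 = kg of potassium nitrate, x4 = kg of ammonium sulfate.
min 0.81x1 + 0.76x2 + 1.7x3 + 0.35x4 s.t.:
  0.45x3 ≥ 0.23   (potassium (K₂O))
  0.04x2 + 0.13x3 + 0.21x4 ≥ 0.45   (nitrogen)
  0.48x1 + 0.2x2 ≥ 0.66   (phosphorus (P₂O₅))
  x1 ≤ 1.6
  x1, x2, x3, x4 ≥ 0.
At the optimum only triple superphosphate, potassium nitrate, ammonium sulfate are positive (bone meal = 0). There the potassium (K₂O), nitrogen, phosphorus (P₂O₅) constraints are tight.
So triple superphosphate = 1.375 kg, potassium nitrate = 0.5111 kg, ammonium sulfate = 1.826 kg.
Total cost: 0.81·1.375 + 1.7·0.5111 + 0.35·1.826 = 2.6217.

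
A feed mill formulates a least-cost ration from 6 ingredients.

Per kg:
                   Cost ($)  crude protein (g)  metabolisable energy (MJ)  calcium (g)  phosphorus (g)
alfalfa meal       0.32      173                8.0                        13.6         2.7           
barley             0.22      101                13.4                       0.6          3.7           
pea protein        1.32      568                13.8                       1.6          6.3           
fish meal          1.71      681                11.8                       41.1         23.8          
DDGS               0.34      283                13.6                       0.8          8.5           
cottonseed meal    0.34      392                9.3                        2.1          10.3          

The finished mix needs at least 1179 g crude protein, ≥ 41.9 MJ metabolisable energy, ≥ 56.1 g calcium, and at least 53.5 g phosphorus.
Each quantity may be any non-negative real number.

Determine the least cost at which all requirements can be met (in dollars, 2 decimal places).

$2.57

This is a linear program. Let x1 = kg of alfalfa meal, x2 = kg of barley, x3 = kg of pea protein, x4 = kg of fish meal, x5 = kg of DDGS, x6 = kg of cottonseed meal.
Minimize 0.32x1 + 0.22x2 + 1.32x3 + 1.71x4 + 0.34x5 + 0.34x6 with:
  173x1 + 101x2 + 568x3 + 681x4 + 283x5 + 392x6 ≥ 1179   (crude protein)
  8x1 + 13.4x2 + 13.8x3 + 11.8x4 + 13.6x5 + 9.3x6 ≥ 41.9   (metabolisable energy)
  13.6x1 + 0.6x2 + 1.6x3 + 41.1x4 + 0.8x5 + 2.1x6 ≥ 56.1   (calcium)
  2.7x1 + 3.7x2 + 6.3x3 + 23.8x4 + 8.5x5 + 10.3x6 ≥ 53.5   (phosphorus)
  x1, x2, x3, x4, x5, x6 ≥ 0.
At the optimum only alfalfa meal, cottonseed meal are positive (barley, pea protein, fish meal, DDGS = 0). Binding constraints: calcium and phosphorus.
Optimal quantities: alfalfa meal = 3.463 kg, cottonseed meal = 4.286 kg.
Hence cost = 0.32·3.463 + 0.34·4.286 = $2.5654.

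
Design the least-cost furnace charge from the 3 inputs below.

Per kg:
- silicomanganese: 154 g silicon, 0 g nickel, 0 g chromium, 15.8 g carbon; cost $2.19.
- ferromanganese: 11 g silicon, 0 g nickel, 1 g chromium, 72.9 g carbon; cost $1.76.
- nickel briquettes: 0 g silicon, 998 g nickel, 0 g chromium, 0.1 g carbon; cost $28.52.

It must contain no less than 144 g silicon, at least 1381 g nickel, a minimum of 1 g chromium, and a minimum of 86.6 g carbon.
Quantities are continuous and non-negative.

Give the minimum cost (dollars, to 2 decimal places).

$43.12

Let x1 = kg of silicomanganese, x2 = kg of ferromanganese, x3 = kg of nickel briquettes.
min 2.19x1 + 1.76x2 + 28.52x3 subject to:
  154x1 + 11x2 ≥ 144   (silicon)
  998x3 ≥ 1381   (nickel)
  1x2 ≥ 1   (chromium)
  15.8x1 + 72.9x2 + 0.1x3 ≥ 86.6   (carbon)
  x1, x2, x3 ≥ 0.
All 3 inputs are positive at the optimum. There the silicon, nickel, chromium constraints are tight.
That vertex is x1 = 0.8636, x2 = 1, x3 = 1.384.
Cost = 2.19·0.8636 + 1.76·1 + 28.52·1.384 = 43.1230.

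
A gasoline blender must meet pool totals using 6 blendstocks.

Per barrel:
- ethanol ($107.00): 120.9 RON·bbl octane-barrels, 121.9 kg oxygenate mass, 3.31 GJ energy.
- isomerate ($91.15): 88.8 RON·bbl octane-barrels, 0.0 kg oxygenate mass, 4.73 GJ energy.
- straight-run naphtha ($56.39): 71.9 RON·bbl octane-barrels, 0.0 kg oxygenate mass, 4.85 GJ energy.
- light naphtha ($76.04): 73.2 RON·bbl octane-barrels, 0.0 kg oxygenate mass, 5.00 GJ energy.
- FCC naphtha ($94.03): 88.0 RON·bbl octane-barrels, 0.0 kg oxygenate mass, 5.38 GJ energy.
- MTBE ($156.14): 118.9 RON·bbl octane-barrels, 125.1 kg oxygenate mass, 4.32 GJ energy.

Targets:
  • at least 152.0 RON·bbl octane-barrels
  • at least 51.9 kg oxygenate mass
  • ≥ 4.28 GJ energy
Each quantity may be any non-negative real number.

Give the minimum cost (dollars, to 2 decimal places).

Treat it as an LP. Let x1 = barrels of ethanol, x2 = barrels of isomerate, x3 = barrels of straight-run naphtha, x4 = barrels of light naphtha, x5 = barrels of FCC naphtha, x6 = barrels of MTBE.
min 107x1 + 91.15x2 + 56.39x3 + 76.04x4 + 94.03x5 + 156.14x6 with:
  120.9x1 + 88.8x2 + 71.9x3 + 73.2x4 + 88x5 + 118.9x6 ≥ 152   (octane-barrels)
  121.9x1 + 125.1x6 ≥ 51.9   (oxygenate mass)
  3.31x1 + 4.73x2 + 4.85x3 + 5x4 + 5.38x5 + 4.32x6 ≥ 4.28   (energy)
  x1, x2, x3, x4, x5, x6 ≥ 0.
At the optimum only ethanol, straight-run naphtha are positive (isomerate, light naphtha, FCC naphtha, MTBE = 0). Binding constraints: octane-barrels and oxygenate mass.
That vertex is x1 = 0.42576, x3 = 1.3981.
Objective = 107·0.42576 + 56.39·1.3981 = 124.3952.

$124.40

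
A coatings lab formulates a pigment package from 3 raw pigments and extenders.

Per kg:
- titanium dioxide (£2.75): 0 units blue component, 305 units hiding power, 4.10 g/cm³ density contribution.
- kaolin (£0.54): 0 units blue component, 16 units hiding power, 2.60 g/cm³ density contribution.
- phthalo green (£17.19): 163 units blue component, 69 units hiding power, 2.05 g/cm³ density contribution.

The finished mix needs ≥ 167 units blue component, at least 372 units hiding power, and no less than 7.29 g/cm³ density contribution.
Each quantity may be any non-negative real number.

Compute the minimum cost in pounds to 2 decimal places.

£20.52

Set it up as a linear program. Let x1 = kg of titanium dioxide, x2 = kg of kaolin, x3 = kg of phthalo green.
Minimize 2.75x1 + 0.54x2 + 17.19x3 s.t.:
  163x3 ≥ 167   (blue component)
  305x1 + 16x2 + 69x3 ≥ 372   (hiding power)
  4.1x1 + 2.6x2 + 2.05x3 ≥ 7.29   (density contribution)
  x1, x2, x3 ≥ 0.
The optimal mix uses every input. Binding constraints: blue component, hiding power, density contribution.
That vertex is x1 = 0.96283, x2 = 0.47773, x3 = 1.0245.
Cost = 2.75·0.96283 + 0.54·0.47773 + 17.19·1.0245 = 20.5169.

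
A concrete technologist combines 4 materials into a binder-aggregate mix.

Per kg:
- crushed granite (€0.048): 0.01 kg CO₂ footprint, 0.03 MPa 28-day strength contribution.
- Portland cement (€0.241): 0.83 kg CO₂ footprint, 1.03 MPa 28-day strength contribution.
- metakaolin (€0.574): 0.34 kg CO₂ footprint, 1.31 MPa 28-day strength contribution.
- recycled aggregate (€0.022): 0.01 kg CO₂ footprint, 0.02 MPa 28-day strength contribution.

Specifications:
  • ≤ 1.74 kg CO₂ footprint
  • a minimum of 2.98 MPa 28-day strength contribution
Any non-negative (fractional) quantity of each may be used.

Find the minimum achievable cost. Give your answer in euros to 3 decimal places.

€0.944

Let x1 = kg of crushed granite, x2 = kg of Portland cement, x3 = kg of metakaolin, x4 = kg of recycled aggregate.
min 0.048x1 + 0.241x2 + 0.574x3 + 0.022x4 subject to:
  0.01x1 + 0.83x2 + 0.34x3 + 0.01x4 ≤ 1.74   (CO₂ footprint)
  0.03x1 + 1.03x2 + 1.31x3 + 0.02x4 ≥ 2.98   (28-day strength contribution)
  x1, x2, x3, x4 ≥ 0.
The optimal basis is {Portland cement, metakaolin}; crushed granite, recycled aggregate drop out. There the CO₂ footprint and 28-day strength contribution constraints are tight.
Optimal quantities: Portland cement = 1.7178 kg, metakaolin = 0.92416 kg.
Objective = 0.241·1.7178 + 0.574·0.92416 = 0.94446.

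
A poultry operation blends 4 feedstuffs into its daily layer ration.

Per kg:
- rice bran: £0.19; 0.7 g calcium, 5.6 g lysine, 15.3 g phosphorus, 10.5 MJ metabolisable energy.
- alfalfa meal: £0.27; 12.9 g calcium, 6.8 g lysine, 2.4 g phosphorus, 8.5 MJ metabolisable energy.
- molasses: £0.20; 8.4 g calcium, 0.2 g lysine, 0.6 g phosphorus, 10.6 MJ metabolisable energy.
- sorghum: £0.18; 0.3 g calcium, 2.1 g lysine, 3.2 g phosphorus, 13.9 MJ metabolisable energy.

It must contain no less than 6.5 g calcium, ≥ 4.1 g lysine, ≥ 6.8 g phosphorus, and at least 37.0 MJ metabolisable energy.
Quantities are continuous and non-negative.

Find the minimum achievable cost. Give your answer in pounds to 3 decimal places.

Treat it as an LP. Let x1 = kg of rice bran, x2 = kg of alfalfa meal, x3 = kg of molasses, x4 = kg of sorghum.
Minimise 0.19x1 + 0.27x2 + 0.2x3 + 0.18x4 subject to:
  0.7x1 + 12.9x2 + 8.4x3 + 0.3x4 ≥ 6.5   (calcium)
  5.6x1 + 6.8x2 + 0.2x3 + 2.1x4 ≥ 4.1   (lysine)
  15.3x1 + 2.4x2 + 0.6x3 + 3.2x4 ≥ 6.8   (phosphorus)
  10.5x1 + 8.5x2 + 10.6x3 + 13.9x4 ≥ 37   (metabolisable energy)
  x1, x2, x3, x4 ≥ 0.
At the optimum only molasses, sorghum are positive (rice bran, alfalfa meal = 0). Binding constraints: calcium and metabolisable energy.
That vertex is x3 = 0.6977, x4 = 2.13.
Total cost: 0.2·0.6977 + 0.18·2.13 = 0.52294.

£0.523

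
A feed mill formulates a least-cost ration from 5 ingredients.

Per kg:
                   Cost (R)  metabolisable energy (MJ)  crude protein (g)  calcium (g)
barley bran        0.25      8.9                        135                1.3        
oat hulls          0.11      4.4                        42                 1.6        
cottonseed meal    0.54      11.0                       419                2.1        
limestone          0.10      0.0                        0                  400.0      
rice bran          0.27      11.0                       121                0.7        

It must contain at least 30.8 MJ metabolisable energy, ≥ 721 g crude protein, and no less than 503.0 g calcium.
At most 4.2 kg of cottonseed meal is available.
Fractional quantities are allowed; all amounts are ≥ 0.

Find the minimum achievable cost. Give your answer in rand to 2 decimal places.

R1.22

Treat it as an LP. Let x1 = kg of barley bran, x2 = kg of oat hulls, x3 = kg of cottonseed meal, x4 = kg of limestone, x5 = kg of rice bran.
min 0.25x1 + 0.11x2 + 0.54x3 + 0.1x4 + 0.27x5 s.t.:
  8.9x1 + 4.4x2 + 11x3 + 11x5 ≥ 30.8   (metabolisable energy)
  135x1 + 42x2 + 419x3 + 121x5 ≥ 721   (crude protein)
  1.3x1 + 1.6x2 + 2.1x3 + 400x4 + 0.7x5 ≥ 503   (calcium)
  x3 ≤ 4.2
  x1, x2, x3, x4, x5 ≥ 0.
At the optimum only barley bran, cottonseed meal, limestone are positive (oat hulls, rice bran = 0). The metabolisable energy, crude protein, calcium requirements are met with equality.
So barley bran = 2.217 kg, cottonseed meal = 1.007 kg, limestone = 1.245 kg.
Objective = 0.25·2.217 + 0.54·1.007 + 0.1·1.245 = 1.2225.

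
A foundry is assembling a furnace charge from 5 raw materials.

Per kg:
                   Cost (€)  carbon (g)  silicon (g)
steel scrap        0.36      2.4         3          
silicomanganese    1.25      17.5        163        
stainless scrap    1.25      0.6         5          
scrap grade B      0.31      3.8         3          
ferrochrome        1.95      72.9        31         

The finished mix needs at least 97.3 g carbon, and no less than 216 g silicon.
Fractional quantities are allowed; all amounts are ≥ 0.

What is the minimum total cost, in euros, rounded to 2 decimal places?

€3.48

This is a linear program. Let x1 = kg of steel scrap, x2 = kg of silicomanganese, x3 = kg of stainless scrap, x4 = kg of scrap grade B, x5 = kg of ferrochrome.
min 0.36x1 + 1.25x2 + 1.25x3 + 0.31x4 + 1.95x5 s.t.:
  2.4x1 + 17.5x2 + 0.6x3 + 3.8x4 + 72.9x5 ≥ 97.3   (carbon)
  3x1 + 163x2 + 5x3 + 3x4 + 31x5 ≥ 216   (silicon)
  x1, x2, x3, x4, x5 ≥ 0.
At the optimum only silicomanganese, ferrochrome are positive (steel scrap, stainless scrap, scrap grade B = 0). There the carbon and silicon constraints are tight.
Optimal quantities: silicomanganese = 1.123 kg, ferrochrome = 1.065 kg.
Total cost: 1.25·1.123 + 1.95·1.065 = 3.4805.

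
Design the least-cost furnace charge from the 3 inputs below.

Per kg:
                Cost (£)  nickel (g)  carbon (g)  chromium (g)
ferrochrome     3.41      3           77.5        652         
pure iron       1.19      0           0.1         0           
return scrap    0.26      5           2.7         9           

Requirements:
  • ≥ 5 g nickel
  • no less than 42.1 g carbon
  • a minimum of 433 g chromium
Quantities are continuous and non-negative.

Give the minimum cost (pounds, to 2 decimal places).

Treat it as an LP. Let x1 = kg of ferrochrome, x2 = kg of pure iron, x3 = kg of return scrap.
Minimise 3.41x1 + 1.19x2 + 0.26x3 s.t.:
  3x1 + 5x3 ≥ 5   (nickel)
  77.5x1 + 0.1x2 + 2.7x3 ≥ 42.1   (carbon)
  652x1 + 9x3 ≥ 433   (chromium)
  x1, x2, x3 ≥ 0.
The optimal basis is {ferrochrome, return scrap}; pure iron drops out. There the nickel and chromium constraints are tight.
So ferrochrome = 0.6557 kg, return scrap = 0.6066 kg.
Cost = 3.41·0.6557 + 0.26·0.6066 = 2.3937.

£2.39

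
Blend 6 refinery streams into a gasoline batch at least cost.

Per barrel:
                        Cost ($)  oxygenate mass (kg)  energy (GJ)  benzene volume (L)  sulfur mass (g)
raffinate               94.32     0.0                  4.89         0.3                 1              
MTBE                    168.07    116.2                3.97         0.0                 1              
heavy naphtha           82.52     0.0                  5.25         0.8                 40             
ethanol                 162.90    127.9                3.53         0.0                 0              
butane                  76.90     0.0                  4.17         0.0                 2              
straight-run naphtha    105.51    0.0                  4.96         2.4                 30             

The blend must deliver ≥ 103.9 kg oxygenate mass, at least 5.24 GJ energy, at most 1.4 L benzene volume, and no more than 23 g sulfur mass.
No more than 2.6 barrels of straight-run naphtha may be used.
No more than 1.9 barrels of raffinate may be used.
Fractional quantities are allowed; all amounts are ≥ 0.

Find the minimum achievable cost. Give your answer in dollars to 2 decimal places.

$169.62

This is a linear program. Let x1 = barrels of raffinate, x2 = barrels of MTBE, x3 = barrels of heavy naphtha, x4 = barrels of ethanol, x5 = barrels of butane, x6 = barrels of straight-run naphtha.
min 94.32x1 + 168.07x2 + 82.52x3 + 162.9x4 + 76.9x5 + 105.51x6 subject to:
  116.2x2 + 127.9x4 ≥ 103.9   (oxygenate mass)
  4.89x1 + 3.97x2 + 5.25x3 + 3.53x4 + 4.17x5 + 4.96x6 ≥ 5.24   (energy)
  0.3x1 + 0.8x3 + 2.4x6 ≤ 1.4   (benzene volume)
  1x1 + 1x2 + 40x3 + 2x5 + 30x6 ≤ 23   (sulfur mass)
  x6 ≤ 2.6
  x1 ≤ 1.9
  x1, x2, x3, x4, x5, x6 ≥ 0.
The optimal basis is {heavy naphtha, ethanol}; raffinate, MTBE, butane, straight-run naphtha drop out. Binding constraints: oxygenate mass and energy.
That vertex is x3 = 0.45188, x4 = 0.81235.
Total cost: 82.52·0.45188 + 162.9·0.81235 = 169.6210.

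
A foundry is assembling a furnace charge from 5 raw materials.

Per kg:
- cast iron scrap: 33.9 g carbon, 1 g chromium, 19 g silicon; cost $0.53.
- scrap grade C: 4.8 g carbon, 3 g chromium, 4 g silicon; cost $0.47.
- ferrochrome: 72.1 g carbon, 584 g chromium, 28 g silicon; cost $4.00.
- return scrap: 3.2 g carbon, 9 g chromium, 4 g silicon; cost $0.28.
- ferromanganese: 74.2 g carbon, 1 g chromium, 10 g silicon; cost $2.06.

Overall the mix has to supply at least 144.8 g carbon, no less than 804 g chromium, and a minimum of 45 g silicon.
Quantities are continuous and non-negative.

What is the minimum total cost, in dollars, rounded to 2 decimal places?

$6.21

Let x1 = kg of cast iron scrap, x2 = kg of scrap grade C, x3 = kg of ferrochrome, x4 = kg of return scrap, x5 = kg of ferromanganese.
Minimize 0.53x1 + 0.47x2 + 4x3 + 0.28x4 + 2.06x5 subject to:
  33.9x1 + 4.8x2 + 72.1x3 + 3.2x4 + 74.2x5 ≥ 144.8   (carbon)
  1x1 + 3x2 + 584x3 + 9x4 + 1x5 ≥ 804   (chromium)
  19x1 + 4x2 + 28x3 + 4x4 + 10x5 ≥ 45   (silicon)
  x1, x2, x3, x4, x5 ≥ 0.
The optimal basis is {cast iron scrap, ferrochrome}; scrap grade C, return scrap, ferromanganese drop out. There the carbon and chromium constraints are tight.
That vertex is x1 = 1.348, x3 = 1.374.
Total cost: 0.53·1.348 + 4·1.374 = 6.2104.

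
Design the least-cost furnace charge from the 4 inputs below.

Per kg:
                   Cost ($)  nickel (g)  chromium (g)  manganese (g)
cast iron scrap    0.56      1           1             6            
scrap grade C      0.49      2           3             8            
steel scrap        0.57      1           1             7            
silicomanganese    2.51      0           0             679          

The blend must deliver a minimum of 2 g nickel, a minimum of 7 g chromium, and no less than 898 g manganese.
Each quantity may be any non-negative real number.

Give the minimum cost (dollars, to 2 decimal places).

$4.39

This is a linear program. Let x1 = kg of cast iron scrap, x2 = kg of scrap grade C, x3 = kg of steel scrap, x4 = kg of silicomanganese.
Minimise 0.56x1 + 0.49x2 + 0.57x3 + 2.51x4 with:
  1x1 + 2x2 + 1x3 ≥ 2   (nickel)
  1x1 + 3x2 + 1x3 ≥ 7   (chromium)
  6x1 + 8x2 + 7x3 + 679x4 ≥ 898   (manganese)
  x1, x2, x3, x4 ≥ 0.
The cheapest feasible vertex uses only scrap grade C, silicomanganese; cast iron scrap, steel scrap are not used. The chromium and manganese requirements are met with equality.
So scrap grade C = 2.333 kg, silicomanganese = 1.295 kg.
Total cost: 0.49·2.333 + 2.51·1.295 = 4.3936.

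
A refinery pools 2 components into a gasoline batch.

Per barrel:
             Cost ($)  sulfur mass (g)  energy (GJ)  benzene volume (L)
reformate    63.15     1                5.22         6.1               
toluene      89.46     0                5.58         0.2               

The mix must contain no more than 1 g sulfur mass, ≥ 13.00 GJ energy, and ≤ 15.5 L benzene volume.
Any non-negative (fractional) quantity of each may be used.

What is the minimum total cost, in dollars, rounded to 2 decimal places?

Let x1 = barrels of reformate, x2 = barrels of toluene.
min 63.15x1 + 89.46x2 subject to:
  1x1 ≤ 1   (sulfur mass)
  5.22x1 + 5.58x2 ≥ 13   (energy)
  6.1x1 + 0.2x2 ≤ 15.5   (benzene volume)
  x1, x2 ≥ 0.
Both inputs are positive at the optimum. There the sulfur mass and energy constraints are tight.
So reformate = 1 barrel, toluene = 1.3943 barrels.
Objective = 63.15·1 + 89.46·1.3943 = 187.8841.

$187.88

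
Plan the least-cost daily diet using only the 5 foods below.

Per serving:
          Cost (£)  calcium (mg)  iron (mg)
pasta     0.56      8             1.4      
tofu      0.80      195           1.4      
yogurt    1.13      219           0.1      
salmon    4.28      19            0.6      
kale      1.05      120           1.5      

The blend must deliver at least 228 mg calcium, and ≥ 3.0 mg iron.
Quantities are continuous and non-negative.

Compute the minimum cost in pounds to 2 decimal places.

£1.47

Let x1 = servings of pasta, x2 = servings of tofu, x3 = servings of yogurt, x4 = servings of salmon, x5 = servings of kale.
min 0.56x1 + 0.8x2 + 1.13x3 + 4.28x4 + 1.05x5 with:
  8x1 + 195x2 + 219x3 + 19x4 + 120x5 ≥ 228   (calcium)
  1.4x1 + 1.4x2 + 0.1x3 + 0.6x4 + 1.5x5 ≥ 3   (iron)
  x1, x2, x3, x4, x5 ≥ 0.
The optimal basis is {pasta, tofu}; yogurt, salmon, kale drop out. The calcium and iron requirements are met with equality.
So pasta = 1.015 servings, tofu = 1.128 servings.
Hence cost = 0.56·1.015 + 0.8·1.128 = £1.4708.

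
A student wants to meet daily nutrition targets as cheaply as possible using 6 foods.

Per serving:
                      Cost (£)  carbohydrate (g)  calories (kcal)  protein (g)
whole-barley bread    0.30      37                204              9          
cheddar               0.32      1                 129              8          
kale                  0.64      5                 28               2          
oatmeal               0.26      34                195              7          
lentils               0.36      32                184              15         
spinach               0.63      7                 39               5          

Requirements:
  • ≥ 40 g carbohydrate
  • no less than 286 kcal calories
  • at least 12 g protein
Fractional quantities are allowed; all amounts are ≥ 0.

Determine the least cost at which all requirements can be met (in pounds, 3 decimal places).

£0.405

This is a linear program. Let x1 = servings of whole-barley bread, x2 = servings of cheddar, x3 = servings of kale, x4 = servings of oatmeal, x5 = servings of lentils, x6 = servings of spinach.
Minimise 0.3x1 + 0.32x2 + 0.64x3 + 0.26x4 + 0.36x5 + 0.63x6 with:
  37x1 + 1x2 + 5x3 + 34x4 + 32x5 + 7x6 ≥ 40   (carbohydrate)
  204x1 + 129x2 + 28x3 + 195x4 + 184x5 + 39x6 ≥ 286   (calories)
  9x1 + 8x2 + 2x3 + 7x4 + 15x5 + 5x6 ≥ 12   (protein)
  x1, x2, x3, x4, x5, x6 ≥ 0.
At the optimum only oatmeal, lentils are positive (whole-barley bread, cheddar, kale, spinach = 0). There the calories and protein constraints are tight.
Optimal quantities: oatmeal = 1.272 servings, lentils = 0.2065 servings.
Total cost: 0.26·1.272 + 0.36·0.2065 = 0.40506.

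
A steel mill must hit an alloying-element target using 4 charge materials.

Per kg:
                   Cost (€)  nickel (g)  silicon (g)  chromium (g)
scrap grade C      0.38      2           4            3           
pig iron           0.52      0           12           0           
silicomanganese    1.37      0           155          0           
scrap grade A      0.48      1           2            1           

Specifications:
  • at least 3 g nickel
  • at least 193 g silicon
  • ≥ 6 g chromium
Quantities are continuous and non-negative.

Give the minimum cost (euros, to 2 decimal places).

Let x1 = kg of scrap grade C, x2 = kg of pig iron, x3 = kg of silicomanganese, x4 = kg of scrap grade A.
Minimise 0.38x1 + 0.52x2 + 1.37x3 + 0.48x4 s.t.:
  2x1 + 1x4 ≥ 3   (nickel)
  4x1 + 12x2 + 155x3 + 2x4 ≥ 193   (silicon)
  3x1 + 1x4 ≥ 6   (chromium)
  x1, x2, x3, x4 ≥ 0.
The optimal basis is {scrap grade C, silicomanganese}; pig iron, scrap grade A drop out. Binding constraints: silicon and chromium.
So scrap grade C = 2 kg, silicomanganese = 1.194 kg.
Hence cost = 0.38·2 + 1.37·1.194 = €2.3958.

€2.40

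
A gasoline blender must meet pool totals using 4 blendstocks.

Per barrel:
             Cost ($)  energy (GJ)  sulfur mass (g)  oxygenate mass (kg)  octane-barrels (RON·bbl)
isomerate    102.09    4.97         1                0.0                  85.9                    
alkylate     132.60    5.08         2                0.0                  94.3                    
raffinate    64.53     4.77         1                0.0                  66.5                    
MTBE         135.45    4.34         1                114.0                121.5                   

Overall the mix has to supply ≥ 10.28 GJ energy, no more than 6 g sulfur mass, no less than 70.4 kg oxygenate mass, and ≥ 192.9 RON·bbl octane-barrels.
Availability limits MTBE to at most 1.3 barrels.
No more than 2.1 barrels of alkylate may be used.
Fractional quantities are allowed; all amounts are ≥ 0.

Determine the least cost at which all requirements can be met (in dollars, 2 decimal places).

This is a linear program. Let x1 = barrels of isomerate, x2 = barrels of alkylate, x3 = barrels of raffinate, x4 = barrels of MTBE.
Minimize 102.09x1 + 132.6x2 + 64.53x3 + 135.45x4 s.t.:
  4.97x1 + 5.08x2 + 4.77x3 + 4.34x4 ≥ 10.28   (energy)
  1x1 + 2x2 + 1x3 + 1x4 ≤ 6   (sulfur mass)
  114x4 ≥ 70.4   (oxygenate mass)
  85.9x1 + 94.3x2 + 66.5x3 + 121.5x4 ≥ 192.9   (octane-barrels)
  x4 ≤ 1.3
  x2 ≤ 2.1
  x1, x2, x3, x4 ≥ 0.
The minimum-cost mix takes nothing from isomerate, alkylate — only raffinate, MTBE. There the oxygenate mass and octane-barrels constraints are tight.
That vertex is x3 = 1.77246, x4 = 0.617544.
Total cost: 64.53·1.77246 + 135.45·0.617544 = 198.0232.

$198.02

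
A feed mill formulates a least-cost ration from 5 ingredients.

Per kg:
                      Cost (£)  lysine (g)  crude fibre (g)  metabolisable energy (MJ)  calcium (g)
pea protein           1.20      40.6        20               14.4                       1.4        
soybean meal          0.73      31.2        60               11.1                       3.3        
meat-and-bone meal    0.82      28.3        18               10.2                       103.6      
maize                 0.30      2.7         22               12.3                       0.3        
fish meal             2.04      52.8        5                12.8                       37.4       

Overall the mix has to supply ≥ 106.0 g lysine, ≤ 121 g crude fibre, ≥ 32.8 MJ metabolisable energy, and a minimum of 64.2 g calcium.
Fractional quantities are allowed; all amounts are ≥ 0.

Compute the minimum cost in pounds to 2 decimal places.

£2.84

Let x1 = kg of pea protein, x2 = kg of soybean meal, x3 = kg of meat-and-bone meal, x4 = kg of maize, x5 = kg of fish meal.
Minimise 1.2x1 + 0.73x2 + 0.82x3 + 0.3x4 + 2.04x5 with:
  40.6x1 + 31.2x2 + 28.3x3 + 2.7x4 + 52.8x5 ≥ 106   (lysine)
  20x1 + 60x2 + 18x3 + 22x4 + 5x5 ≤ 121   (crude fibre)
  14.4x1 + 11.1x2 + 10.2x3 + 12.3x4 + 12.8x5 ≥ 32.8   (metabolisable energy)
  1.4x1 + 3.3x2 + 103.6x3 + 0.3x4 + 37.4x5 ≥ 64.2   (calcium)
  x1, x2, x3, x4, x5 ≥ 0.
The cheapest feasible vertex uses only pea protein, soybean meal, meat-and-bone meal; maize, fish meal are not used. There the lysine, crude fibre, calcium constraints are tight.
Solving gives x1 = 1.077, x2 = 1.49, x3 = 0.5577.
Total cost: 1.2·1.077 + 0.73·1.49 + 0.82·0.5577 = 2.8374.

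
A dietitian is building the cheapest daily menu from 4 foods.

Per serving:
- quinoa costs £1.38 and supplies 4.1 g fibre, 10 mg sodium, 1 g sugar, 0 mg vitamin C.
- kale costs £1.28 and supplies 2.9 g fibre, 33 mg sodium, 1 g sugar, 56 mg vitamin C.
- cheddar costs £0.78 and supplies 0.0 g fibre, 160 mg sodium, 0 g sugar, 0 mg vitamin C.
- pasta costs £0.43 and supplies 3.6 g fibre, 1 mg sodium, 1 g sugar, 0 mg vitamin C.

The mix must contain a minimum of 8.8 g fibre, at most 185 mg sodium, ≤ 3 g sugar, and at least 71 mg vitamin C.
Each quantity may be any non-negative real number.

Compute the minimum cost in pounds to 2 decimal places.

Treat it as an LP. Let x1 = servings of quinoa, x2 = servings of kale, x3 = servings of cheddar, x4 = servings of pasta.
min 1.38x1 + 1.28x2 + 0.78x3 + 0.43x4 subject to:
  4.1x1 + 2.9x2 + 3.6x4 ≥ 8.8   (fibre)
  10x1 + 33x2 + 160x3 + 1x4 ≤ 185   (sodium)
  1x1 + 1x2 + 1x4 ≤ 3   (sugar)
  56x2 ≥ 71   (vitamin C)
  x1, x2, x3, x4 ≥ 0.
At the optimum only kale, pasta are positive (quinoa, cheddar = 0). The fibre and vitamin C requirements are met with equality.
So kale = 1.268 servings, pasta = 1.423 servings.
Total cost: 1.28·1.268 + 0.43·1.423 = 2.2349.

£2.23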